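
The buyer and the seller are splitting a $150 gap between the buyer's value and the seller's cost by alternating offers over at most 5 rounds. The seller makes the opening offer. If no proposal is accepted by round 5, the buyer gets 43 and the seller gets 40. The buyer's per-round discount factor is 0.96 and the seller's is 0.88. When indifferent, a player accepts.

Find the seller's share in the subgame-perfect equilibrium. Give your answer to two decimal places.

87.43

By backward induction:
Round 5 (the seller proposes): the buyer gets 43 if talks fail, so the seller offers 43 and keeps 107.
Round 4 (the buyer proposes): the seller can get 107 next round, worth 0.88 × 107 = 94.16 now, so the buyer offers 94.16, keeping 55.84.
Round 3 (the seller proposes): the buyer can get 55.84 next round, worth 0.96 × 55.84 = 53.6064 now, so the seller offers 53.6064, keeping 96.3936.
Round 2 (the buyer proposes): the seller can get 96.3936 next round, worth 0.88 × 96.3936 = 84.826368 now; the buyer offers that and keeps 65.173632.
Round 1 (the seller proposes): the buyer can get 65.173632 next round, worth 0.96 × 65.173632 = 62.56668672 now, so the seller offers 62.56668672, keeping 87.43331328.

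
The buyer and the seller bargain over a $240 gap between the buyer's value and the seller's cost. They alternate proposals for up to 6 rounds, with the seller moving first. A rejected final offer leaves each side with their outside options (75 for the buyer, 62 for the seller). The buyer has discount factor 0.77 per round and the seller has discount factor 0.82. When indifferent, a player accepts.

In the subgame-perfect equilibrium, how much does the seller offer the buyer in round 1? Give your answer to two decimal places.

108.91

Round 6 (the buyer proposes): the seller gets 62 if talks fail, so the buyer offers 62 and keeps 178.
Round 5 (the seller proposes): the buyer can get 178 next round, worth 0.77 × 178 = 137.06 now; the seller offers that and keeps 102.94.
Round 4 (the buyer proposes): the seller can get 102.94 next round, worth 0.82 × 102.94 = 84.4108 now, so the buyer offers 84.4108, keeping 155.5892.
Round 3 (the seller proposes): the buyer can get 155.5892 next round, worth 0.77 × 155.5892 = 119.803684 now, so the seller offers 119.803684, keeping 120.196316.
Round 2 (the buyer proposes): the seller can get 120.196316 next round, worth 0.82 × 120.196316 = 98.56097912 now; the buyer offers that and keeps 141.43902088.
Round 1 (the seller proposes): the buyer can get 141.43902088 next round, worth 0.77 × 141.43902088 = 108.9080460776 now. The seller offers 108.9080460776 and keeps 240 − 108.9080460776 = 131.0919539224.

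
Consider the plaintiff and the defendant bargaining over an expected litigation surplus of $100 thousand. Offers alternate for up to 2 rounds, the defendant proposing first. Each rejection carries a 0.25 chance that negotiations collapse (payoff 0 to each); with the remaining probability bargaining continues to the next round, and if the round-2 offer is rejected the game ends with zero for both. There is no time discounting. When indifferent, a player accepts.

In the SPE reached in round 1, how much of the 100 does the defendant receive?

25

Round 2 (the plaintiff proposes): rejection yields 0 for the defendant; the plaintiff offers 0 and keeps 100.
Round 1 (the defendant proposes): rejecting gives the plaintiff an expected 0.75 × 100 = 75, so the defendant offers 75, keeping 25.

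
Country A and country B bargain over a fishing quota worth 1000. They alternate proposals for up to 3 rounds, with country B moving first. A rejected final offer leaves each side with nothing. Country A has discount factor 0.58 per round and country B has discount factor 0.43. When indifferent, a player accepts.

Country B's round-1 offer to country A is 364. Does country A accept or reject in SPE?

Accept

Round 3 (country B proposes): rejection yields 0 for country A; country B offers 0 and keeps 1000.
Round 2 (country A proposes): country B can get 1000 next round, worth 0.43 × 1000 = 430 now; country A offers that and keeps 570.
So by rejecting in round 1, country A gets 570 next round, worth 0.58 × 570 = 330.6 now.
Offer 364 ≥ 330.6, so country A accepts.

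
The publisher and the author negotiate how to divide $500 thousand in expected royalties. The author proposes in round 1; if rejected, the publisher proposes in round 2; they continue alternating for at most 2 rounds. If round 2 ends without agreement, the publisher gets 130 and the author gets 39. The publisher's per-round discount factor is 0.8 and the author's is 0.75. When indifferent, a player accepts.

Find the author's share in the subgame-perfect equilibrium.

Round 2 (the publisher proposes): the author gets 39 if talks fail, so the publisher offers 39 and keeps 461.
Round 1 (the author proposes): the publisher can get 461 next round, worth 0.8 × 461 = 368.8 now; the author offers that and keeps 131.2.

131.2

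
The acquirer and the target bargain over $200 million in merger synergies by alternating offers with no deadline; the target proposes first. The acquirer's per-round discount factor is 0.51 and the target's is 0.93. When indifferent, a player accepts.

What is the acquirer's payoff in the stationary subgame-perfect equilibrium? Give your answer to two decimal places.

13.58

Let x be the target's share when the target proposes and y be the acquirer's share when the acquirer proposes.
The acquirer accepts iff offered ≥ 0.51·y, so x = 200 − 0.51y. Symmetrically y = 200 − 0.93x.
Substituting: x = 200 − 0.51(200 − 0.93x), giving x(1 − 0.93·0.51) = 200(1 − 0.51).
So x = 200 × 0.49 / 0.5257 ≈ 186.4181, and the acquirer receives 200 − x ≈ 13.5819.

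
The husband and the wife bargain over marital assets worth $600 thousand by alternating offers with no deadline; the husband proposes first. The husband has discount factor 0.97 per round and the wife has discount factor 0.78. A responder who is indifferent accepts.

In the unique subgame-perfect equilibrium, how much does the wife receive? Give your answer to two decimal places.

57.68

When the husband proposes, the wife accepts any offer worth at least 0.78 times what the wife would get by proposing next round; and vice versa.
This gives x = 600 − 0.78y and y = 600 − 0.97x, where x and y are each side's share when it proposes.
Hence (1 − 0.78·0.97)x = 600(1 − 0.78), i.e. 0.2434·x = 132.
x ≈ 542.3172; the wife's share is 600 − x ≈ 57.6828.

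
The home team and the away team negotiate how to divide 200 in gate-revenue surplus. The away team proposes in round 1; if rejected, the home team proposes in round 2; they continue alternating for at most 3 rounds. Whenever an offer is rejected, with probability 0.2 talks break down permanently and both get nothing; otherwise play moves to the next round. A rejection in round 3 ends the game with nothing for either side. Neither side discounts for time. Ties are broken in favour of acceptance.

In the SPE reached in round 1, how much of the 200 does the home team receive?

32

Round 3 (the away team proposes): the home team will accept anything ≥ 0, so the away team offers 0 and keeps 200.
Round 2 (the home team proposes): rejecting gives the away team an expected 0.8 × 200 = 160. The home team offers 160 and keeps 200 − 160 = 40.
Round 1 (the away team proposes): rejecting gives the home team an expected 0.8 × 40 = 32. The away team offers 32 and keeps 200 − 32 = 168.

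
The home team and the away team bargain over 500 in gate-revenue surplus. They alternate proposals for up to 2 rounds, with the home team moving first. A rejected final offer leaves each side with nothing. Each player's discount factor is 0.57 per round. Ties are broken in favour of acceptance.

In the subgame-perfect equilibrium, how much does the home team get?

215

Round 2 (the away team proposes): the home team will accept anything ≥ 0, so the away team offers 0 and keeps 500.
Round 1 (the home team proposes): the away team can get 500 next round, worth 0.57 × 500 = 285 now, so the home team offers 285, keeping 215.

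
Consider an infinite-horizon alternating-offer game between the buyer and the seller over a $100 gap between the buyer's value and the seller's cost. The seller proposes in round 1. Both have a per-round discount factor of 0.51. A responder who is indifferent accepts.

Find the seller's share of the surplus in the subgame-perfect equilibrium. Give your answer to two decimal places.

Let x be the seller's share when the seller proposes and y be the buyer's share when the buyer proposes.
The buyer accepts iff offered ≥ 0.51·y, so x = 100 − 0.51y. Symmetrically y = 100 − 0.51x.
Substituting: x = 100 − 0.51(100 − 0.51x), giving x(1 − 0.51·0.51) = 100(1 − 0.51).
So x = 100 × 0.49 / 0.7399 ≈ 66.2252, and the buyer receives 100 − x ≈ 33.7748.

66.23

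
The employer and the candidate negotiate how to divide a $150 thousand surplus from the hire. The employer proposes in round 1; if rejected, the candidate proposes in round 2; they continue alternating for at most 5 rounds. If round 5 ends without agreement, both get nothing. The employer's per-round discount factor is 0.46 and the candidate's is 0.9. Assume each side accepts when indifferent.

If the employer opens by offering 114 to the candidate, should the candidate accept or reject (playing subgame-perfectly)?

Accept

Round 5 (the employer proposes): the candidate will accept anything ≥ 0, so the employer offers 0 and keeps 150.
Round 4 (the candidate proposes): the employer can get 150 next round, worth 0.46 × 150 = 69 now, so the candidate offers 69, keeping 81.
Round 3 (the employer proposes): the candidate can get 81 next round, worth 0.9 × 81 = 72.9 now, so the employer offers 72.9, keeping 77.1.
Round 2 (the candidate proposes): the employer can get 77.1 next round, worth 0.46 × 77.1 = 35.466 now; the candidate offers that and keeps 114.534.
So by rejecting in round 1, the candidate gets 114.534 next round, worth 0.9 × 114.534 = 103.0806 now.
Offer 114 ≥ 103.0806, so the candidate accepts.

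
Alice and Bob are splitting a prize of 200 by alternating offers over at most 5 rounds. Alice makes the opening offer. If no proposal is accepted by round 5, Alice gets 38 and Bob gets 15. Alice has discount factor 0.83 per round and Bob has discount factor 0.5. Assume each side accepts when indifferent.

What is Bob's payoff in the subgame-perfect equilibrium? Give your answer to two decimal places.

26.64

Round 5 (Alice proposes): Bob gets 15 if talks fail, so Alice offers 15 and keeps 185.
Round 4 (Bob proposes): Alice can get 185 next round, worth 0.83 × 185 = 153.55 now. Bob offers 153.55 and keeps 200 − 153.55 = 46.45.
Round 3 (Alice proposes): Bob can get 46.45 next round, worth 0.5 × 46.45 = 23.225 now; Alice offers that and keeps 176.775.
Round 2 (Bob proposes): Alice can get 176.775 next round, worth 0.83 × 176.775 = 146.72325 now; Bob offers that and keeps 53.27675.
Round 1 (Alice proposes): Bob can get 53.27675 next round, worth 0.5 × 53.27675 = 26.638375 now, so Alice offers 26.638375, keeping 173.361625.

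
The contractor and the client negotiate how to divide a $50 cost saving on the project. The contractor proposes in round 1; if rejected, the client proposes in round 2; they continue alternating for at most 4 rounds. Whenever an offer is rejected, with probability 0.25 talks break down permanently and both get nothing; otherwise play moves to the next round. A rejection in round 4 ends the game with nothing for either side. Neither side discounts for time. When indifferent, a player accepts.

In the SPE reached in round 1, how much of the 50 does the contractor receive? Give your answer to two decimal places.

19.53

Round 4 (the client proposes): the contractor will accept anything ≥ 0, so the client offers 0 and keeps 50.
Round 3 (the contractor proposes): rejecting gives the client an expected 0.75 × 50 = 37.5. The contractor offers 37.5 and keeps 50 − 37.5 = 12.5.
Round 2 (the client proposes): rejecting gives the contractor an expected 0.75 × 12.5 = 9.375, so the client offers 9.375, keeping 40.625.
Round 1 (the contractor proposes): rejecting gives the client an expected 0.75 × 40.625 = 30.46875. The contractor offers 30.46875 and keeps 50 − 30.46875 = 19.53125.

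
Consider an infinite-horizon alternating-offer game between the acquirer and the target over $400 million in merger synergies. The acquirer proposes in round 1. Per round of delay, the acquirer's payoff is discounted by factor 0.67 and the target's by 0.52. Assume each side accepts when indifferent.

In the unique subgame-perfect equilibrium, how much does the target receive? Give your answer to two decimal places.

When the acquirer proposes, the target accepts any offer worth at least 0.52 times what the target would get by proposing next round; and vice versa.
This gives x = 400 − 0.52y and y = 400 − 0.67x, where x and y are each side's share when it proposes.
Hence (1 − 0.52·0.67)x = 400(1 − 0.52), i.e. 0.6516·x = 192.
x ≈ 294.6593; the target's share is 400 − x ≈ 105.3407.

105.34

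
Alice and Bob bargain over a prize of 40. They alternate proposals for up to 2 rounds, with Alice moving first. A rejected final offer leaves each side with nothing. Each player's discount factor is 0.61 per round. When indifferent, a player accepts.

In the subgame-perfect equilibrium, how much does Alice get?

15.6

Round 2 (Bob proposes): Alice will accept anything ≥ 0, so Bob offers 0 and keeps 40.
Round 1 (Alice proposes): Bob can get 40 next round, worth 0.61 × 40 = 24.4 now. Alice offers 24.4 and keeps 40 − 24.4 = 15.6.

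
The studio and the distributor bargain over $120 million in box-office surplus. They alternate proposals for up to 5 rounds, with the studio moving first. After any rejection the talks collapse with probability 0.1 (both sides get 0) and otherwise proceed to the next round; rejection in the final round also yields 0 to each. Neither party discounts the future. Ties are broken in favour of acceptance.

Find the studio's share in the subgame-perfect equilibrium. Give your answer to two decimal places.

By backward induction:
Round 5 (the studio proposes): rejection yields 0 for the distributor; the studio offers 0 and keeps 120.
Round 4 (the distributor proposes): rejecting gives the studio an expected 0.9 × 120 = 108; the distributor offers that and keeps 12.
Round 3 (the studio proposes): rejecting gives the distributor an expected 0.9 × 12 = 10.8, so the studio offers 10.8, keeping 109.2.
Round 2 (the distributor proposes): rejecting gives the studio an expected 0.9 × 109.2 = 98.28; the distributor offers that and keeps 21.72.
Round 1 (the studio proposes): rejecting gives the distributor an expected 0.9 × 21.72 = 19.548. The studio offers 19.548 and keeps 120 − 19.548 = 100.452.

100.45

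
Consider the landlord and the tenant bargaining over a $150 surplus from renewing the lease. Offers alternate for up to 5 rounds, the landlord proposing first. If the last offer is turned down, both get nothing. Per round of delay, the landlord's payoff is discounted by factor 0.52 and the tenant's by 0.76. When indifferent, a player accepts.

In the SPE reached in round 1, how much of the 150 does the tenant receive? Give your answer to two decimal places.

76.35

By backward induction:
Round 5 (the landlord proposes): rejection yields 0 for the tenant; the landlord offers 0 and keeps 150.
Round 4 (the tenant proposes): the landlord can get 150 next round, worth 0.52 × 150 = 78 now; the tenant offers that and keeps 72.
Round 3 (the landlord proposes): the tenant can get 72 next round, worth 0.76 × 72 = 54.72 now. The landlord offers 54.72 and keeps 150 − 54.72 = 95.28.
Round 2 (the tenant proposes): the landlord can get 95.28 next round, worth 0.52 × 95.28 = 49.5456 now, so the tenant offers 49.5456, keeping 100.4544.
Round 1 (the landlord proposes): the tenant can get 100.4544 next round, worth 0.76 × 100.4544 = 76.345344 now, so the landlord offers 76.345344, keeping 73.654656.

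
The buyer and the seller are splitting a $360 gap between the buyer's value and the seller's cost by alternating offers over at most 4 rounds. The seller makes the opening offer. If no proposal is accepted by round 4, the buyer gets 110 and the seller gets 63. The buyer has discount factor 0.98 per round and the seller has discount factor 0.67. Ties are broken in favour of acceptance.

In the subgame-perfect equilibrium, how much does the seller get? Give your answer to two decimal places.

52.47

Round 4 (the buyer proposes): the seller gets 63 if talks fail, so the buyer offers 63 and keeps 297.
Round 3 (the seller proposes): the buyer can get 297 next round, worth 0.98 × 297 = 291.06 now, so the seller offers 291.06, keeping 68.94.
Round 2 (the buyer proposes): the seller can get 68.94 next round, worth 0.67 × 68.94 = 46.1898 now. The buyer offers 46.1898 and keeps 360 − 46.1898 = 313.8102.
Round 1 (the seller proposes): the buyer can get 313.8102 next round, worth 0.98 × 313.8102 = 307.533996 now. The seller offers 307.533996 and keeps 360 − 307.533996 = 52.466004.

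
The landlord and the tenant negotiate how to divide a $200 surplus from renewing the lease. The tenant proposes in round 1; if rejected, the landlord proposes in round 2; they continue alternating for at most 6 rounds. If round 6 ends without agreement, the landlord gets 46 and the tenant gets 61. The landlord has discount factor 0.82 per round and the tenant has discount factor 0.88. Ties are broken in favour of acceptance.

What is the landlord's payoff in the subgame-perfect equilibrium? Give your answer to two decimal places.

Round 6 (the landlord proposes): the tenant gets 61 if talks fail, so the landlord offers 61 and keeps 139.
Round 5 (the tenant proposes): the landlord can get 139 next round, worth 0.82 × 139 = 113.98 now; the tenant offers that and keeps 86.02.
Round 4 (the landlord proposes): the tenant can get 86.02 next round, worth 0.88 × 86.02 = 75.6976 now, so the landlord offers 75.6976, keeping 124.3024.
Round 3 (the tenant proposes): the landlord can get 124.3024 next round, worth 0.82 × 124.3024 = 101.927968 now, so the tenant offers 101.927968, keeping 98.072032.
Round 2 (the landlord proposes): the tenant can get 98.072032 next round, worth 0.88 × 98.072032 = 86.30338816 now. The landlord offers 86.30338816 and keeps 200 − 86.30338816 = 113.69661184.
Round 1 (the tenant proposes): the landlord can get 113.69661184 next round, worth 0.82 × 113.69661184 = 93.2312217088 now. The tenant offers 93.2312217088 and keeps 200 − 93.2312217088 = 106.7687782912.

93.23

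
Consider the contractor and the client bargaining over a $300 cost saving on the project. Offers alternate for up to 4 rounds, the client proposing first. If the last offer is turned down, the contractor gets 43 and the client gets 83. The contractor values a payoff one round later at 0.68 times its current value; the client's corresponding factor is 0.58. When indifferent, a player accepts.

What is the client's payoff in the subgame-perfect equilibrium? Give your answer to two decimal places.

By backward induction:
Round 4 (the contractor proposes): the client gets 83 if talks fail, so the contractor offers 83 and keeps 217.
Round 3 (the client proposes): the contractor can get 217 next round, worth 0.68 × 217 = 147.56 now. The client offers 147.56 and keeps 300 − 147.56 = 152.44.
Round 2 (the contractor proposes): the client can get 152.44 next round, worth 0.58 × 152.44 = 88.4152 now. The contractor offers 88.4152 and keeps 300 − 88.4152 = 211.5848.
Round 1 (the client proposes): the contractor can get 211.5848 next round, worth 0.68 × 211.5848 = 143.877664 now. The client offers 143.877664 and keeps 300 − 143.877664 = 156.122336.

156.12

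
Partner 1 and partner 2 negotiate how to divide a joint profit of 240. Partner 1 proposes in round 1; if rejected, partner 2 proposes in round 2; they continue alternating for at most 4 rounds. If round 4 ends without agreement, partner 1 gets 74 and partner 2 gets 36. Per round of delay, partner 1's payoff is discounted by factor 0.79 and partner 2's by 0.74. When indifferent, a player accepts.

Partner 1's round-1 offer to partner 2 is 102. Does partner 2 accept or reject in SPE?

Round 4 (partner 2 proposes): partner 1 gets 74 if talks fail, so partner 2 offers 74 and keeps 166.
Round 3 (partner 1 proposes): partner 2 can get 166 next round, worth 0.74 × 166 = 122.84 now, so partner 1 offers 122.84, keeping 117.16.
Round 2 (partner 2 proposes): partner 1 can get 117.16 next round, worth 0.79 × 117.16 = 92.5564 now; partner 2 offers that and keeps 147.4436.
So by rejecting in round 1, partner 2 gets 147.4436 next round, worth 0.74 × 147.4436 = 109.108264 now.
Offer 102 < 109.108264, so partner 2 rejects.

Reject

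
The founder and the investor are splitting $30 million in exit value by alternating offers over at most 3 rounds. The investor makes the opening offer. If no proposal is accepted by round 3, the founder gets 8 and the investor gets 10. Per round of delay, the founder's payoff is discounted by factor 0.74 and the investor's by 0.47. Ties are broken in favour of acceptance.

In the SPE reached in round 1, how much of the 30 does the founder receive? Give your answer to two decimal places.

By backward induction:
Round 3 (the investor proposes): the founder gets 8 if talks fail, so the investor offers 8 and keeps 22.
Round 2 (the founder proposes): the investor can get 22 next round, worth 0.47 × 22 = 10.34 now. The founder offers 10.34 and keeps 30 − 10.34 = 19.66.
Round 1 (the investor proposes): the founder can get 19.66 next round, worth 0.74 × 19.66 = 14.5484 now; the investor offers that and keeps 15.4516.

14.55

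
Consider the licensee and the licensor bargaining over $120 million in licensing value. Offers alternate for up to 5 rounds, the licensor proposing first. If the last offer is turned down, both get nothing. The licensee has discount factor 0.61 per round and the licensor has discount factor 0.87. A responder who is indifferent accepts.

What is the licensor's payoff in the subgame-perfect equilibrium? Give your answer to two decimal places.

Round 5 (the licensor proposes): rejection yields 0 for the licensee; the licensor offers 0 and keeps 120.
Round 4 (the licensee proposes): the licensor can get 120 next round, worth 0.87 × 120 = 104.4 now, so the licensee offers 104.4, keeping 15.6.
Round 3 (the licensor proposes): the licensee can get 15.6 next round, worth 0.61 × 15.6 = 9.516 now, so the licensor offers 9.516, keeping 110.484.
Round 2 (the licensee proposes): the licensor can get 110.484 next round, worth 0.87 × 110.484 = 96.12108 now; the licensee offers that and keeps 23.87892.
Round 1 (the licensor proposes): the licensee can get 23.87892 next round, worth 0.61 × 23.87892 = 14.5661412 now. The licensor offers 14.5661412 and keeps 120 − 14.5661412 = 105.4338588.

105.43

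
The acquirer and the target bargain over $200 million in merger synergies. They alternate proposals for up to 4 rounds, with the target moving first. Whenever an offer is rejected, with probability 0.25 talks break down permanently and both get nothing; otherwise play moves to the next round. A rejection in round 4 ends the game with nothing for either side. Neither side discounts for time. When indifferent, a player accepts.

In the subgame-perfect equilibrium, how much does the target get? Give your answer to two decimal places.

Round 4 (the acquirer proposes): the target will accept anything ≥ 0, so the acquirer offers 0 and keeps 200.
Round 3 (the target proposes): rejecting gives the acquirer an expected 0.75 × 200 = 150. The target offers 150 and keeps 200 − 150 = 50.
Round 2 (the acquirer proposes): rejecting gives the target an expected 0.75 × 50 = 37.5; the acquirer offers that and keeps 162.5.
Round 1 (the target proposes): rejecting gives the acquirer an expected 0.75 × 162.5 = 121.875; the target offers that and keeps 78.125.

78.13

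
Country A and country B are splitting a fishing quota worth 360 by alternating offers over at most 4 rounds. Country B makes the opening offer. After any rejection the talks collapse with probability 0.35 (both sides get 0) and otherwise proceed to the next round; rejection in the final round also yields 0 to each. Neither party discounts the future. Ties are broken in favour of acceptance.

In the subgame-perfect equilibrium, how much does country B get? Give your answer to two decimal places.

179.24

By backward induction:
Round 4 (country A proposes): country B will accept anything ≥ 0, so country A offers 0 and keeps 360.
Round 3 (country B proposes): rejecting gives country A an expected 0.65 × 360 = 234, so country B offers 234, keeping 126.
Round 2 (country A proposes): rejecting gives country B an expected 0.65 × 126 = 81.9, so country A offers 81.9, keeping 278.1.
Round 1 (country B proposes): rejecting gives country A an expected 0.65 × 278.1 = 180.765. Country B offers 180.765 and keeps 360 − 180.765 = 179.235.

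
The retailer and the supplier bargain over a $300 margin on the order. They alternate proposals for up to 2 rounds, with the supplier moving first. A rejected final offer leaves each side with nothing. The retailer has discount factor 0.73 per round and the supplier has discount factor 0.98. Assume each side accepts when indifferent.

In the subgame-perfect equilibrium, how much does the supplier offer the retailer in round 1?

219

Round 2 (the retailer proposes): the supplier will accept anything ≥ 0, so the retailer offers 0 and keeps 300.
Round 1 (the supplier proposes): the retailer can get 300 next round, worth 0.73 × 300 = 219 now, so the supplier offers 219, keeping 81.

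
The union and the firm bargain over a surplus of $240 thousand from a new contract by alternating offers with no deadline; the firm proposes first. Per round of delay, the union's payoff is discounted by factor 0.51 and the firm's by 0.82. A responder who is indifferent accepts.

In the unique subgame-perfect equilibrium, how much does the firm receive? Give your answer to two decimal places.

When the firm proposes, the union accepts any offer worth at least 0.51 times what the union would get by proposing next round; and vice versa.
This gives x = 240 − 0.51y and y = 240 − 0.82x, where x and y are each side's share when it proposes.
Hence (1 − 0.51·0.82)x = 240(1 − 0.51), i.e. 0.5818·x = 117.6.
x ≈ 202.1313; the union's share is 240 − x ≈ 37.8687.

202.13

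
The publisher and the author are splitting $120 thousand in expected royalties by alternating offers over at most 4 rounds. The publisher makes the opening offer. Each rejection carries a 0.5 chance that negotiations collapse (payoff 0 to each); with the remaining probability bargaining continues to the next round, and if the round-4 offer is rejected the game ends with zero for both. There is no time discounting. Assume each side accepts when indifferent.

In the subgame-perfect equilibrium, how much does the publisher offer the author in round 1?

45

Round 4 (the author proposes): rejection yields 0 for the publisher; the author offers 0 and keeps 120.
Round 3 (the publisher proposes): rejecting gives the author an expected 0.5 × 120 = 60, so the publisher offers 60, keeping 60.
Round 2 (the author proposes): rejecting gives the publisher an expected 0.5 × 60 = 30; the author offers that and keeps 90.
Round 1 (the publisher proposes): rejecting gives the author an expected 0.5 × 90 = 45, so the publisher offers 45, keeping 75.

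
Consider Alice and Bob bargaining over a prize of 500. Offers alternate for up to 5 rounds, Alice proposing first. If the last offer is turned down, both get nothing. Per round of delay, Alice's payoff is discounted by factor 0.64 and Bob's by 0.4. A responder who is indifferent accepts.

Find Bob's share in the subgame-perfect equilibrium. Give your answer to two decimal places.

Round 5 (Alice proposes): rejection yields 0 for Bob; Alice offers 0 and keeps 500.
Round 4 (Bob proposes): Alice can get 500 next round, worth 0.64 × 500 = 320 now; Bob offers that and keeps 180.
Round 3 (Alice proposes): Bob can get 180 next round, worth 0.4 × 180 = 72 now. Alice offers 72 and keeps 500 − 72 = 428.
Round 2 (Bob proposes): Alice can get 428 next round, worth 0.64 × 428 = 273.92 now, so Bob offers 273.92, keeping 226.08.
Round 1 (Alice proposes): Bob can get 226.08 next round, worth 0.4 × 226.08 = 90.432 now; Alice offers that and keeps 409.568.

90.43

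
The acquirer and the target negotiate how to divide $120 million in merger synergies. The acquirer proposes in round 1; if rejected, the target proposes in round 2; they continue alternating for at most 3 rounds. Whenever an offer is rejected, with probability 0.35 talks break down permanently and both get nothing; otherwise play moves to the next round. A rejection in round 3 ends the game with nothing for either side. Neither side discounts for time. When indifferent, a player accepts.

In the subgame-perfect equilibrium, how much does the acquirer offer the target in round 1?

Round 3 (the acquirer proposes): the target will accept anything ≥ 0, so the acquirer offers 0 and keeps 120.
Round 2 (the target proposes): rejecting gives the acquirer an expected 0.65 × 120 = 78. The target offers 78 and keeps 120 − 78 = 42.
Round 1 (the acquirer proposes): rejecting gives the target an expected 0.65 × 42 = 27.3. The acquirer offers 27.3 and keeps 120 − 27.3 = 92.7.

27.3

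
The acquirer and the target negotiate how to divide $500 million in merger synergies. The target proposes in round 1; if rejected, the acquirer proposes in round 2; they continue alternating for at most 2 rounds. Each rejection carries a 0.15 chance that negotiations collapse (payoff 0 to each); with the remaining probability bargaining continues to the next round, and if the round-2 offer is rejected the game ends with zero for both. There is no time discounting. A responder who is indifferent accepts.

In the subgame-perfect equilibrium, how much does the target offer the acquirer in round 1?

425

Round 2 (the acquirer proposes): the target will accept anything ≥ 0, so the acquirer offers 0 and keeps 500.
Round 1 (the target proposes): rejecting gives the acquirer an expected 0.85 × 500 = 425, so the target offers 425, keeping 75.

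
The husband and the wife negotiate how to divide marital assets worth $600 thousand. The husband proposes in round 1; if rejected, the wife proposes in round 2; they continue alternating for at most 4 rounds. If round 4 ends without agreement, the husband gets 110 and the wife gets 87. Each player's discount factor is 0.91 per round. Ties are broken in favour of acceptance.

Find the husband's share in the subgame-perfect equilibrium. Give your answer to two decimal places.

Solve by backward induction from round 4.
Round 4 (the wife proposes): the husband gets 110 if talks fail, so the wife offers 110 and keeps 490.
Round 3 (the husband proposes): the wife can get 490 next round, worth 0.91 × 490 = 445.9 now. The husband offers 445.9 and keeps 600 − 445.9 = 154.1.
Round 2 (the wife proposes): the husband can get 154.1 next round, worth 0.91 × 154.1 = 140.231 now, so the wife offers 140.231, keeping 459.769.
Round 1 (the husband proposes): the wife can get 459.769 next round, worth 0.91 × 459.769 = 418.38979 now, so the husband offers 418.38979, keeping 181.61021.

181.61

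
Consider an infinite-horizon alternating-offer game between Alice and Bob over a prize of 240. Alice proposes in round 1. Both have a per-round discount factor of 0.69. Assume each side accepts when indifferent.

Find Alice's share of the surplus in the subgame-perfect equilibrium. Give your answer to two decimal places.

142.01

When Alice proposes, Bob accepts any offer worth at least 0.69 times what Bob would get by proposing next round; and vice versa.
This gives x = 240 − 0.69y and y = 240 − 0.69x, where x and y are each side's share when it proposes.
Hence (1 − 0.69·0.69)x = 240(1 − 0.69), i.e. 0.5239·x = 74.4.
x ≈ 142.0118; Bob's share is 240 − x ≈ 97.9882.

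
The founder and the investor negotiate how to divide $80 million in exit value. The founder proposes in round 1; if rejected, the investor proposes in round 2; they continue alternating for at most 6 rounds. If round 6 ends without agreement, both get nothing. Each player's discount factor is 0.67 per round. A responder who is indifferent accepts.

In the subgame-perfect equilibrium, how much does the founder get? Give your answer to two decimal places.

Round 6 (the investor proposes): the founder will accept anything ≥ 0, so the investor offers 0 and keeps 80.
Round 5 (the founder proposes): the investor can get 80 next round, worth 0.67 × 80 = 53.6 now; the founder offers that and keeps 26.4.
Round 4 (the investor proposes): the founder can get 26.4 next round, worth 0.67 × 26.4 = 17.688 now. The investor offers 17.688 and keeps 80 − 17.688 = 62.312.
Round 3 (the founder proposes): the investor can get 62.312 next round, worth 0.67 × 62.312 = 41.74904 now. The founder offers 41.74904 and keeps 80 − 41.74904 = 38.25096.
Round 2 (the investor proposes): the founder can get 38.25096 next round, worth 0.67 × 38.25096 = 25.6281432 now; the investor offers that and keeps 54.3718568.
Round 1 (the founder proposes): the investor can get 54.3718568 next round, worth 0.67 × 54.3718568 = 36.429144056 now. The founder offers 36.429144056 and keeps 80 − 36.429144056 = 43.570855944.

43.57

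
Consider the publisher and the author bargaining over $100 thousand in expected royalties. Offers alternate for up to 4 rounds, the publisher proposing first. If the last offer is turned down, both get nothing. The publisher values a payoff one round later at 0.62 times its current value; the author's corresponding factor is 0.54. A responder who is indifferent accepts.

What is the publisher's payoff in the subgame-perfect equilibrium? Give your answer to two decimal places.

Round 4 (the author proposes): rejection yields 0 for the publisher; the author offers 0 and keeps 100.
Round 3 (the publisher proposes): the author can get 100 next round, worth 0.54 × 100 = 54 now, so the publisher offers 54, keeping 46.
Round 2 (the author proposes): the publisher can get 46 next round, worth 0.62 × 46 = 28.52 now; the author offers that and keeps 71.48.
Round 1 (the publisher proposes): the author can get 71.48 next round, worth 0.54 × 71.48 = 38.5992 now, so the publisher offers 38.5992, keeping 61.4008.

61.40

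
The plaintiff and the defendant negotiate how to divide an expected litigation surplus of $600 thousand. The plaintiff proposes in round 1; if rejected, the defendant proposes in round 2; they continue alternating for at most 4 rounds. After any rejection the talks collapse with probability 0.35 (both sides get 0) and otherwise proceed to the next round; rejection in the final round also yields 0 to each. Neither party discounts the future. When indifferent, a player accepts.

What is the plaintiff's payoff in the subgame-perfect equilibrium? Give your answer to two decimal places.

298.73

By backward induction:
Round 4 (the defendant proposes): the plaintiff will accept anything ≥ 0, so the defendant offers 0 and keeps 600.
Round 3 (the plaintiff proposes): rejecting gives the defendant an expected 0.65 × 600 = 390. The plaintiff offers 390 and keeps 600 − 390 = 210.
Round 2 (the defendant proposes): rejecting gives the plaintiff an expected 0.65 × 210 = 136.5, so the defendant offers 136.5, keeping 463.5.
Round 1 (the plaintiff proposes): rejecting gives the defendant an expected 0.65 × 463.5 = 301.275, so the plaintiff offers 301.275, keeping 298.725.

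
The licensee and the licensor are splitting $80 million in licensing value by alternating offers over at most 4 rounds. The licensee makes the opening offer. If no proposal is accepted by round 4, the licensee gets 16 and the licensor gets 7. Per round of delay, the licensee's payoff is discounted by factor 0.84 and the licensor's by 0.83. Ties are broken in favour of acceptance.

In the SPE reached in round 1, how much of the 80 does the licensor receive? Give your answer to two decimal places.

47.66

By backward induction:
Round 4 (the licensor proposes): the licensee gets 16 if talks fail, so the licensor offers 16 and keeps 64.
Round 3 (the licensee proposes): the licensor can get 64 next round, worth 0.83 × 64 = 53.12 now, so the licensee offers 53.12, keeping 26.88.
Round 2 (the licensor proposes): the licensee can get 26.88 next round, worth 0.84 × 26.88 = 22.5792 now; the licensor offers that and keeps 57.4208.
Round 1 (the licensee proposes): the licensor can get 57.4208 next round, worth 0.83 × 57.4208 = 47.659264 now, so the licensee offers 47.659264, keeping 32.340736.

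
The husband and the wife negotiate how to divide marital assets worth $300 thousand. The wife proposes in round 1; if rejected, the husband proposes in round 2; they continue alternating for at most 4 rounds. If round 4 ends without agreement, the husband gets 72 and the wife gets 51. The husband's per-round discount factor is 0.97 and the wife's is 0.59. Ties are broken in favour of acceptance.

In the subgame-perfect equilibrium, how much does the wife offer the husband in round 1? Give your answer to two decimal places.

Round 4 (the husband proposes): the wife gets 51 if talks fail, so the husband offers 51 and keeps 249.
Round 3 (the wife proposes): the husband can get 249 next round, worth 0.97 × 249 = 241.53 now; the wife offers that and keeps 58.47.
Round 2 (the husband proposes): the wife can get 58.47 next round, worth 0.59 × 58.47 = 34.4973 now, so the husband offers 34.4973, keeping 265.5027.
Round 1 (the wife proposes): the husband can get 265.5027 next round, worth 0.97 × 265.5027 = 257.537619 now; the wife offers that and keeps 42.462381.

257.54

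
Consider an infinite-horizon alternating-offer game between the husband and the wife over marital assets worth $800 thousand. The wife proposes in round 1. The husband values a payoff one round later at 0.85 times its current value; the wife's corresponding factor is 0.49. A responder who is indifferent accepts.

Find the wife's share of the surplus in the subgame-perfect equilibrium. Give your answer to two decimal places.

When the wife proposes, the husband accepts any offer worth at least 0.85 times what the husband would get by proposing next round; and vice versa.
This gives x = 800 − 0.85y and y = 800 − 0.49x, where x and y are each side's share when it proposes.
Hence (1 − 0.85·0.49)x = 800(1 − 0.85), i.e. 0.5835·x = 120.
x ≈ 205.6555; the husband's share is 800 − x ≈ 594.3445.

205.66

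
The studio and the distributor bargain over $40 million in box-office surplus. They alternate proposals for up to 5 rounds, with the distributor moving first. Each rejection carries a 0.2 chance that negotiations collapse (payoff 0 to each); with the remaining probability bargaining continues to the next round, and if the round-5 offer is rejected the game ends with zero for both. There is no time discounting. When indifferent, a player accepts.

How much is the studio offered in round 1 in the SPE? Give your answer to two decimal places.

10.50

By backward induction:
Round 5 (the distributor proposes): rejection yields 0 for the studio; the distributor offers 0 and keeps 40.
Round 4 (the studio proposes): rejecting gives the distributor an expected 0.8 × 40 = 32. The studio offers 32 and keeps 40 − 32 = 8.
Round 3 (the distributor proposes): rejecting gives the studio an expected 0.8 × 8 = 6.4; the distributor offers that and keeps 33.6.
Round 2 (the studio proposes): rejecting gives the distributor an expected 0.8 × 33.6 = 26.88. The studio offers 26.88 and keeps 40 − 26.88 = 13.12.
Round 1 (the distributor proposes): rejecting gives the studio an expected 0.8 × 13.12 = 10.496; the distributor offers that and keeps 29.504.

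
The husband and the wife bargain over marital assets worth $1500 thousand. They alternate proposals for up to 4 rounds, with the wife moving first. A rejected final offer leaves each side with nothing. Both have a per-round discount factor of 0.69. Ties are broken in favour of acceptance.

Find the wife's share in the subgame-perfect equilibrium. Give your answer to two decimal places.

Solve by backward induction from round 4.
Round 4 (the husband proposes): the wife will accept anything ≥ 0, so the husband offers 0 and keeps 1500.
Round 3 (the wife proposes): the husband can get 1500 next round, worth 0.69 × 1500 = 1035 now; the wife offers that and keeps 465.
Round 2 (the husband proposes): the wife can get 465 next round, worth 0.69 × 465 = 320.85 now; the husband offers that and keeps 1179.15.
Round 1 (the wife proposes): the husband can get 1179.15 next round, worth 0.69 × 1179.15 = 813.6135 now, so the wife offers 813.6135, keeping 686.3865.

686.39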